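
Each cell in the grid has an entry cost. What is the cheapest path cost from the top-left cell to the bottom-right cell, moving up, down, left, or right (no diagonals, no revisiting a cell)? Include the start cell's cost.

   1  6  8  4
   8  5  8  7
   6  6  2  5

Cheapest: [0,0]→[0,1]→[1,1]→[2,1]→[2,2]→[2,3]
  1 + 6 + 5 + 6 + 2 + 5 = 25

25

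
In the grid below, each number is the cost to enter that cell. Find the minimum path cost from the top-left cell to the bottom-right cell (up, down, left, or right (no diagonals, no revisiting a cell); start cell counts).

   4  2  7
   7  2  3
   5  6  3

14

Cheapest: [0,0]→[0,1]→[1,1]→[1,2]→[2,2]
  4 + 2 + 2 + 3 + 3 = 14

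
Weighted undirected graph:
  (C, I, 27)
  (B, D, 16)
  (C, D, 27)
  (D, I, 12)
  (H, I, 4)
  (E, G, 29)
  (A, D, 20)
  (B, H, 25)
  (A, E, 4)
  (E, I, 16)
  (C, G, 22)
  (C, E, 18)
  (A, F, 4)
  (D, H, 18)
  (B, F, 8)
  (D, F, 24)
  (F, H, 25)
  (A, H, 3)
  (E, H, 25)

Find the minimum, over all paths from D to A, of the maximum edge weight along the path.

A few of the D→A routes:
D→B→F→A: max(16, 8, 4) = 16
D→H→I→E→A: max(18, 4, 16, 4) = 18
D→I→E→A: max(12, 16, 4) = 16
D→I→H→A: max(12, 4, 3) = 12
Best route has worst link 12.

12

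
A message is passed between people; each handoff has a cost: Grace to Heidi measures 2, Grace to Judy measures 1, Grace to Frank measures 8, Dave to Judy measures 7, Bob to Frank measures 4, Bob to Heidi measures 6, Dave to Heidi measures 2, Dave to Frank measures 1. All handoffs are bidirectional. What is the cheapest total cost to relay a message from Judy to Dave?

Routes from Judy to Dave:
Judy -> Grace -> Heidi -> Bob -> Frank -> Dave: 1 + 2 + 6 + 4 + 1 = 14
Judy -> Grace -> Heidi -> Dave: 1 + 2 + 2 = 5
Judy -> Grace -> Frank -> Bob -> Heidi -> Dave: 1 + 8 + 4 + 6 + 2 = 21
Judy -> Dave: 7
Judy -> Grace -> Frank -> Dave: 1 + 8 + 1 = 10
The minimum is 5.

5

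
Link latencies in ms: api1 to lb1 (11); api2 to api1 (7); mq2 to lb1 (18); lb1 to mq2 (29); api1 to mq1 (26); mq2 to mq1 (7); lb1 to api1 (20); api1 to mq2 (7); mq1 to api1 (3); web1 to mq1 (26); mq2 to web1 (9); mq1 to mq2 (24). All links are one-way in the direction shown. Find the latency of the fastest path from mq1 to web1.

Paths from mq1 to web1:
mq1 → api1 → lb1 → mq2 → web1: 3 + 11 + 29 + 9 = 52
mq1 → api1 → mq2 → web1: 3 + 7 + 9 = 19
mq1 → mq2 → web1: 24 + 9 = 33
The minimum is 19 ms.

19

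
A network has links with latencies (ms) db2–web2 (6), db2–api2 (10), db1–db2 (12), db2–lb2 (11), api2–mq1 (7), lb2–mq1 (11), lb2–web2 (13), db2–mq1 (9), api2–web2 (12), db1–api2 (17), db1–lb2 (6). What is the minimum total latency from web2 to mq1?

A few of the web2→mq1 routes:
web2-db2-mq1: 6 + 9 = 15
web2-db2-api2-mq1: 6 + 10 + 7 = 23
web2-lb2-mq1: 13 + 11 = 24
web2-api2-mq1: 12 + 7 = 19
The minimum is 15 ms.

15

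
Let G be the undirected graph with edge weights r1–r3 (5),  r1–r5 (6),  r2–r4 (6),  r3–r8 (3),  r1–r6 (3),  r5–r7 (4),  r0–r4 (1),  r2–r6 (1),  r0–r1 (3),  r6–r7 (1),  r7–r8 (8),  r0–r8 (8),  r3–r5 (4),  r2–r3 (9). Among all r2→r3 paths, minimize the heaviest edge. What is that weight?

4

Some routes from r2 to r3:
r2 -> r4 -> r0 -> r1 -> r3: max(6, 1, 3, 5) = 6
r2 -> r6 -> r1 -> r5 -> r3: max(1, 3, 6, 4) = 6
r2 -> r6 -> r1 -> r3: max(1, 3, 5) = 5
r2 -> r6 -> r7 -> r5 -> r1 -> r3: max(1, 1, 4, 6, 5) = 6
r2 -> r6 -> r7 -> r5 -> r3: max(1, 1, 4, 4) = 4
Best route has worst link 4.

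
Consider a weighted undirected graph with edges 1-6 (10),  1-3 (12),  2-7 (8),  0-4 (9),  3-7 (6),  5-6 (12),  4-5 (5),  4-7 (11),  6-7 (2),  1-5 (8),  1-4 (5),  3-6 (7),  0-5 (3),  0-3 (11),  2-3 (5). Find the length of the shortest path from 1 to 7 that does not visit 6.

16

Some routes from 1 to 7 avoiding 6:
1→3→7: 12 + 6 = 18
1→3→2→7: 12 + 5 + 8 = 25
1→5→4→7: 8 + 5 + 11 = 24
1→4→7: 5 + 11 = 16
The minimum is 16.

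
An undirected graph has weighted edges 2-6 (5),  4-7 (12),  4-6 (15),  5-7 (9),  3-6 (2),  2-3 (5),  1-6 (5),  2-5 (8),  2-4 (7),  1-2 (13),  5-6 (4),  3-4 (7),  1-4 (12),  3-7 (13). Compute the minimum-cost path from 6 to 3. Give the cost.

2

Checking several routes:
6-2-4-3: 5 + 7 + 7 = 19
6-4-3: 15 + 7 = 22
6-2-3: 5 + 5 = 10
6-5-2-3: 4 + 8 + 5 = 17
6-3: 2
Best route has total 2.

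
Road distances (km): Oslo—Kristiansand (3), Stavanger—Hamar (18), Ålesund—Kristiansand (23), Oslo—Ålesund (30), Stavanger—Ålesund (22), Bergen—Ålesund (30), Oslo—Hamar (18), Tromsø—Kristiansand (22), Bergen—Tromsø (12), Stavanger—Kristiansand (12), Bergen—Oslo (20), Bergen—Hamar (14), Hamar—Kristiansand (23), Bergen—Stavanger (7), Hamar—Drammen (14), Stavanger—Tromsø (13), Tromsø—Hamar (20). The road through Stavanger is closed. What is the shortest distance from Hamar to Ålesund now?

Comparing a few candidate routes:
Hamar-Kristiansand-Ålesund: 23 + 23 = 46
Hamar-Bergen-Ålesund: 14 + 30 = 44
Hamar-Oslo-Kristiansand-Ålesund: 18 + 3 + 23 = 44
Best route has total 44 km.

44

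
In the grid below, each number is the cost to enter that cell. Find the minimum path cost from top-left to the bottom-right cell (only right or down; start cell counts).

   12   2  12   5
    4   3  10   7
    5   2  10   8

Take r0c0 -> r0c1 -> r1c1 -> r2c1 -> r2c2 -> r2c3 for a total of 12 + 2 + 3 + 2 + 10 + 8 = 37.
(Top row then right column would cost 46.)

37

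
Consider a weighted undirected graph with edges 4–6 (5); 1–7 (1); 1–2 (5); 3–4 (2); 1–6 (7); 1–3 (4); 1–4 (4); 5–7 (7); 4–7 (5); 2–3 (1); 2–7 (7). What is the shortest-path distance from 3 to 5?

Comparing a few candidate routes:
3-2-1-7-5: 1 + 5 + 1 + 7 = 14
3-1-7-5: 4 + 1 + 7 = 12
3-4-1-7-5: 2 + 4 + 1 + 7 = 14
3-4-7-5: 2 + 5 + 7 = 14
Best route has total 12.

12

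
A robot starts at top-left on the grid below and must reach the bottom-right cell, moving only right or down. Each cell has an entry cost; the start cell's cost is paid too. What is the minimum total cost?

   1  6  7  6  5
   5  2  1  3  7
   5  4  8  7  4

Take (0,0) (1,0) (1,1) (1,2) (1,3) (1,4) (2,4) for a total of 1 + 5 + 2 + 1 + 3 + 7 + 4 = 23.
(Top row then right column would cost 36.)

23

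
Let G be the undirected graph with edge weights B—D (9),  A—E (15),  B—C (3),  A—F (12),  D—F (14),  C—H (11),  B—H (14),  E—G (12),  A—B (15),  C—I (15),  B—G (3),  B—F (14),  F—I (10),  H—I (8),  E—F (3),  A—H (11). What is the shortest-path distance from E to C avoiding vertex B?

28

A few of the E→C routes:
E - F - I - C: 3 + 10 + 15 = 28
E - F - I - H - C: 3 + 10 + 8 + 11 = 32
E - F - A - H - I - C: 3 + 12 + 11 + 8 + 15 = 49
E - A - H - C: 15 + 11 + 11 = 37
E - F - A - H - C: 3 + 12 + 11 + 11 = 37
E - A - H - I - C: 15 + 11 + 8 + 15 = 49
Shortest: 28.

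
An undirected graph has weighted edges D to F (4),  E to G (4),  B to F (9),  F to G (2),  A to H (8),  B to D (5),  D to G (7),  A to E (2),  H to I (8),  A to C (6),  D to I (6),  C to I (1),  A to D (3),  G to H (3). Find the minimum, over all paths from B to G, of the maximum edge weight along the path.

5

A few of the B→G routes:
B→D→I→C→A→E→G: max(5, 6, 1, 6, 2, 4) = 6
B→D→A→E→G: max(5, 3, 2, 4) = 5
B→D→G: max(5, 7) = 7
B→D→F→G: max(5, 4, 2) = 5
Best route has worst link 5.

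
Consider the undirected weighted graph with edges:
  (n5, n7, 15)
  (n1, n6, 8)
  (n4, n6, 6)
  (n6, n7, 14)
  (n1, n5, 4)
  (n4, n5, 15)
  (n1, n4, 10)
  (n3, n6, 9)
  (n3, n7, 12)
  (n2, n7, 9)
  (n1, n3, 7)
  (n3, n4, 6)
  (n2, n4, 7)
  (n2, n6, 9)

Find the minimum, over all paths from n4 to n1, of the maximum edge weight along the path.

7

A few of the n4→n1 routes:
n4-n6-n3-n1: max(6, 9, 7) = 9
n4-n2-n6-n1: max(7, 9, 8) = 9
n4-n6-n1: max(6, 8) = 8
n4-n3-n6-n1: max(6, 9, 8) = 9
n4-n3-n1: max(6, 7) = 7
The minimum achievable maximum is 7.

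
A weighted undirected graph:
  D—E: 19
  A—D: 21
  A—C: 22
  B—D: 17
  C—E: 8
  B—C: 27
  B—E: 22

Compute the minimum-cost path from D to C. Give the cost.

Checking several routes:
D - B - E - C: 17 + 22 + 8 = 47
D - E - C: 19 + 8 = 27
D - B - C: 17 + 27 = 44
D - A - C: 21 + 22 = 43
Shortest: 27.

27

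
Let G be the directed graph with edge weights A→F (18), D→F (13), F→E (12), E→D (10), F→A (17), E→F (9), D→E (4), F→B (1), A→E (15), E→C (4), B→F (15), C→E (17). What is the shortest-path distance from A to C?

Routes from A to C:
A→F→E→C: 18 + 12 + 4 = 34
A→E→C: 15 + 4 = 19
Best route has total 19.

19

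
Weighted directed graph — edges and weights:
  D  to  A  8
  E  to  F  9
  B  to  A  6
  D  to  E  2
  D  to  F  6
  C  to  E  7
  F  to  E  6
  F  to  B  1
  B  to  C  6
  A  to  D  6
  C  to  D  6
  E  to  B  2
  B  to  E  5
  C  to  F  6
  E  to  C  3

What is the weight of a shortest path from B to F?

Some routes from B to F:
B→E→C→F: 5 + 3 + 6 = 14
B→A→D→F: 6 + 6 + 6 = 18
B→C→F: 6 + 6 = 12
B→E→C→D→F: 5 + 3 + 6 + 6 = 20
B→E→F: 5 + 9 = 14
B→C→D→F: 6 + 6 + 6 = 18
Shortest: 12.

12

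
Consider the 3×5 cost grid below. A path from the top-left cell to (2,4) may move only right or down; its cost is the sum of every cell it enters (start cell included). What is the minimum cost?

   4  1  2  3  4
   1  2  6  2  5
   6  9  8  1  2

15

Take r0c0 -> r0c1 -> r0c2 -> r0c3 -> r1c3 -> r2c3 -> r2c4 for a total of 4 + 1 + 2 + 3 + 2 + 1 + 2 = 15.
(Top row then right column would cost 21.)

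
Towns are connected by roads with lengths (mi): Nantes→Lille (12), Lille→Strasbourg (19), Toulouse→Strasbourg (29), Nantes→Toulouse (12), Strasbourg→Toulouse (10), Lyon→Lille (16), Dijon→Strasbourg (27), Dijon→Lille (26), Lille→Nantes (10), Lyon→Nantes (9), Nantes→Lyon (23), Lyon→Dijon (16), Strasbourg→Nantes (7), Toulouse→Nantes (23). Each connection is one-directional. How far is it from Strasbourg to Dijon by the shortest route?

Routes from Strasbourg to Dijon:
Strasbourg-Nantes-Lyon-Dijon: 7 + 23 + 16 = 46
Strasbourg-Toulouse-Nantes-Lyon-Dijon: 10 + 23 + 23 + 16 = 72
Shortest: 46 mi.

46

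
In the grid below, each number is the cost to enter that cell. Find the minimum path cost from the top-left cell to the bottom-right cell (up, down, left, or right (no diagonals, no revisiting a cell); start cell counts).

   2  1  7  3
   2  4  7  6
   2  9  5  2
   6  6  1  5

Best path: (0,0)→(1,0)→(2,0)→(3,0)→(3,1)→(3,2)→(3,3)
Cost: 2 + 2 + 2 + 6 + 6 + 1 + 5 = 24

24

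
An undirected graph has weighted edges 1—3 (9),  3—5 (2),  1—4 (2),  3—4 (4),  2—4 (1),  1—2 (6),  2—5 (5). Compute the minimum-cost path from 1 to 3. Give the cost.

Candidate routes:
1 - 4 - 2 - 5 - 3: 2 + 1 + 5 + 2 = 10
1 - 2 - 4 - 3: 6 + 1 + 4 = 11
1 - 2 - 5 - 3: 6 + 5 + 2 = 13
1 - 4 - 3: 2 + 4 = 6
1 - 3: 9
The minimum is 6.

6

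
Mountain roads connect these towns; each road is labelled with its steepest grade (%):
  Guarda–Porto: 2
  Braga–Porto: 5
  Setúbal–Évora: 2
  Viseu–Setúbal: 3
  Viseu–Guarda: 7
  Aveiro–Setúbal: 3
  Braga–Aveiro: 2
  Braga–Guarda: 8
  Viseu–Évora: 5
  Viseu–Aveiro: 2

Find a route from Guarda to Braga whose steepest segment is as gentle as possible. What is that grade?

Paths from Guarda to Braga:
Guarda - Viseu - Setúbal - Aveiro - Braga: max(7, 3, 3, 2) = 7
Guarda - Braga: max(8) = 8
Guarda - Porto - Braga: max(2, 5) = 5
Guarda - Viseu - Aveiro - Braga: max(7, 2, 2) = 7
Guarda - Viseu - Évora - Setúbal - Aveiro - Braga: max(7, 5, 2, 3, 2) = 7
Smallest bottleneck: 5%.

5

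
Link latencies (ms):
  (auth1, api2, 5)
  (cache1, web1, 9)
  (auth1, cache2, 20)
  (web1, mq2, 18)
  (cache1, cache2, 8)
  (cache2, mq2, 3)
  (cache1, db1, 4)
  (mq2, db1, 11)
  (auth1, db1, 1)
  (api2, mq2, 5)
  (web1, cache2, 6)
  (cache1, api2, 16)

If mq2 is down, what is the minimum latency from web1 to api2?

19

Checking several routes:
web1-cache1-db1-auth1-api2: 9 + 4 + 1 + 5 = 19
web1-cache2-cache1-db1-auth1-api2: 6 + 8 + 4 + 1 + 5 = 24
web1-cache2-cache1-api2: 6 + 8 + 16 = 30
web1-cache1-api2: 9 + 16 = 25
web1-cache2-auth1-api2: 6 + 20 + 5 = 31
Best route has total 19 ms.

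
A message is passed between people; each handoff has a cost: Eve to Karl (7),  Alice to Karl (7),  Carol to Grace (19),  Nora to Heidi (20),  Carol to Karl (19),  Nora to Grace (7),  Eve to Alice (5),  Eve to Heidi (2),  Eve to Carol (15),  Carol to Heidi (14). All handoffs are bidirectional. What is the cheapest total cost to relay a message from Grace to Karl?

Some routes from Grace to Karl:
Grace→Nora→Heidi→Eve→Alice→Karl: 7 + 20 + 2 + 5 + 7 = 41
Grace→Carol→Eve→Karl: 19 + 15 + 7 = 41
Grace→Carol→Heidi→Eve→Karl: 19 + 14 + 2 + 7 = 42
Grace→Carol→Karl: 19 + 19 = 38
Grace→Nora→Heidi→Eve→Karl: 7 + 20 + 2 + 7 = 36
Grace→Carol→Eve→Alice→Karl: 19 + 15 + 5 + 7 = 46
Shortest: 36.

36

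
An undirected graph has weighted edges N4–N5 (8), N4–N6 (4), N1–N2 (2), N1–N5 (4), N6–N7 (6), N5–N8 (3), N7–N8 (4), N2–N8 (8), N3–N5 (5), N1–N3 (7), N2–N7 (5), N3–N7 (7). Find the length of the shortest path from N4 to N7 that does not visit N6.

15

Some routes from N4 to N7 avoiding N6:
N4 - N5 - N1 - N3 - N7: 8 + 4 + 7 + 7 = 26
N4 - N5 - N1 - N2 - N7: 8 + 4 + 2 + 5 = 19
N4 - N5 - N3 - N7: 8 + 5 + 7 = 20
N4 - N5 - N8 - N2 - N7: 8 + 3 + 8 + 5 = 24
N4 - N5 - N8 - N7: 8 + 3 + 4 = 15
The minimum is 15.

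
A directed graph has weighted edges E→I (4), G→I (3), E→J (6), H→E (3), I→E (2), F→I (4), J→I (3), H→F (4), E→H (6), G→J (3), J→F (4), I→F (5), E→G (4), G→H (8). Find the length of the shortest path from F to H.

Candidate routes:
F → I → E → H: 4 + 2 + 6 = 12
F → I → E → G → H: 4 + 2 + 4 + 8 = 18
The minimum is 12.

12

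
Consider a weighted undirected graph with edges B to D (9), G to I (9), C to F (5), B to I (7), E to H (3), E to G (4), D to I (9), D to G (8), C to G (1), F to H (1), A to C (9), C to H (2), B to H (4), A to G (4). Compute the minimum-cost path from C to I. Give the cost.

Some routes from C to I:
C -> G -> I: 1 + 9 = 10
C -> H -> B -> I: 2 + 4 + 7 = 13
C -> F -> H -> B -> I: 5 + 1 + 4 + 7 = 17
C -> G -> D -> I: 1 + 8 + 9 = 18
C -> H -> E -> G -> I: 2 + 3 + 4 + 9 = 18
Best route has total 10.

10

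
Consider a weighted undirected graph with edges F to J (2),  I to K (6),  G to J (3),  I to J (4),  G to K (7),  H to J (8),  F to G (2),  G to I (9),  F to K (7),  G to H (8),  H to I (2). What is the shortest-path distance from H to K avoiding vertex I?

Some routes from H to K avoiding I:
H - J - G - K: 8 + 3 + 7 = 18
H - G - F - K: 8 + 2 + 7 = 17
H - J - F - G - K: 8 + 2 + 2 + 7 = 19
H - G - K: 8 + 7 = 15
H - J - F - K: 8 + 2 + 7 = 17
Best route has total 15.

15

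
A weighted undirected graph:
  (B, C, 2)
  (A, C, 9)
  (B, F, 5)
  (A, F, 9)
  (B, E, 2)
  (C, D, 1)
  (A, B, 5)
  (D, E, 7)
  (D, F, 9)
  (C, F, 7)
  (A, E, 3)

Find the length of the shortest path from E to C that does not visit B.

8

Comparing a few candidate routes:
E -> A -> F -> D -> C: 3 + 9 + 9 + 1 = 22
E -> D -> C: 7 + 1 = 8
E -> A -> C: 3 + 9 = 12
E -> A -> F -> C: 3 + 9 + 7 = 19
E -> D -> F -> C: 7 + 9 + 7 = 23
Shortest: 8.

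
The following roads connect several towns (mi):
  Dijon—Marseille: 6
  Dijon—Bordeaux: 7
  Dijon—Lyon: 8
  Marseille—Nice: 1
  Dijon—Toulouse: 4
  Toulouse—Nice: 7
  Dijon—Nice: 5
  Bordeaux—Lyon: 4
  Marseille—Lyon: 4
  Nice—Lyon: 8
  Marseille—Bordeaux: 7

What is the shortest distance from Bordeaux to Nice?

8

Comparing a few candidate routes:
Bordeaux-Dijon-Nice: 7 + 5 = 12
Bordeaux-Dijon-Marseille-Nice: 7 + 6 + 1 = 14
Bordeaux-Lyon-Nice: 4 + 8 = 12
Bordeaux-Marseille-Nice: 7 + 1 = 8
Bordeaux-Lyon-Marseille-Nice: 4 + 4 + 1 = 9
Shortest: 8 mi.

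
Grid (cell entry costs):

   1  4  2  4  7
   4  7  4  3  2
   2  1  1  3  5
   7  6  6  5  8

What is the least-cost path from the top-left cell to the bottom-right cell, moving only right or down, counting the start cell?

One optimal route is r0c0 → r1c0 → r2c0 → r2c1 → r2c2 → r2c3 → r2c4 → r3c4.
Its cost is 1 + 4 + 2 + 1 + 1 + 3 + 5 + 8 = 25.
(Top row then right column would cost 33.)

25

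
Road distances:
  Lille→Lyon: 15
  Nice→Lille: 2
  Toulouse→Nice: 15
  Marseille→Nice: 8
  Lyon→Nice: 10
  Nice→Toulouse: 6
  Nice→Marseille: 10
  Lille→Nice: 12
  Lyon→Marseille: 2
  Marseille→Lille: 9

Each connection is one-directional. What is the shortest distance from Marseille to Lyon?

24

Paths from Marseille to Lyon:
Marseille - Nice - Lille - Lyon: 8 + 2 + 15 = 25
Marseille - Lille - Lyon: 9 + 15 = 24
Best route has total 24.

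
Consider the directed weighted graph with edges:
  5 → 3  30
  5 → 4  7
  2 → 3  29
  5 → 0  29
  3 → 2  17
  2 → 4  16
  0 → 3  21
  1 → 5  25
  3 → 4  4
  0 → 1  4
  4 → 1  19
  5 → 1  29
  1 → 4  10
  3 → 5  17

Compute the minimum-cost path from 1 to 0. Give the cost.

54

Paths from 1 to 0:
1-5-0: 25 + 29 = 54
Best route has total 54.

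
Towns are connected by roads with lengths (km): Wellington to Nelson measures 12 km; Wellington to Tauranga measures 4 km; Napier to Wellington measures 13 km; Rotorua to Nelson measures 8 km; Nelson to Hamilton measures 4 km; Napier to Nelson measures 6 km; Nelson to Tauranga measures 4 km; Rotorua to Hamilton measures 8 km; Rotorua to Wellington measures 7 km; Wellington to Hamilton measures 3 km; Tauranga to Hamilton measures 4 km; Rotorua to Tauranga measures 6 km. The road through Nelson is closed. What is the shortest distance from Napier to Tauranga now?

Candidate routes:
Napier - Wellington - Rotorua - Hamilton - Tauranga: 13 + 7 + 8 + 4 = 32
Napier - Wellington - Hamilton - Tauranga: 13 + 3 + 4 = 20
Napier - Wellington - Hamilton - Rotorua - Tauranga: 13 + 3 + 8 + 6 = 30
Napier - Wellington - Tauranga: 13 + 4 = 17
Napier - Wellington - Rotorua - Tauranga: 13 + 7 + 6 = 26
The minimum is 17 km.

17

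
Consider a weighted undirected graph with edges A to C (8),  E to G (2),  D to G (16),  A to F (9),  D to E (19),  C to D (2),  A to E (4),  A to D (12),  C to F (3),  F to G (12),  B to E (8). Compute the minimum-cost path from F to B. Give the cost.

21

Checking several routes:
F - C - D - A - E - B: 3 + 2 + 12 + 4 + 8 = 29
F - C - A - E - B: 3 + 8 + 4 + 8 = 23
F - C - D - G - E - B: 3 + 2 + 16 + 2 + 8 = 31
F - A - E - B: 9 + 4 + 8 = 21
F - G - E - B: 12 + 2 + 8 = 22
The minimum is 21.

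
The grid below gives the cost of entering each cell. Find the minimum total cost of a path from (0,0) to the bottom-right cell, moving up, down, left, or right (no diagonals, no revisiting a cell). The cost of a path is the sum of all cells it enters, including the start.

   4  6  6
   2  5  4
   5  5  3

18

Path r0c0 r1c0 r1c1 r1c2 r2c2: 4 + 2 + 5 + 4 + 3 = 18.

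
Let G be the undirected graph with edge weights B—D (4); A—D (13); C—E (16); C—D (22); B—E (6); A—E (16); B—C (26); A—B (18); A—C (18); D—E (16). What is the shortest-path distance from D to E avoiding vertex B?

Checking several routes:
D→A→C→E: 13 + 18 + 16 = 47
D→C→E: 22 + 16 = 38
D→A→E: 13 + 16 = 29
D→E: 16
The minimum is 16.

16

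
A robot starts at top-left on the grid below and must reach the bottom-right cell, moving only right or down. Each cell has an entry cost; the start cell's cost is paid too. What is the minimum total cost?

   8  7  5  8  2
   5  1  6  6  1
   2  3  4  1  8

Cheapest: [0,0] -> [1,0] -> [1,1] -> [2,1] -> [2,2] -> [2,3] -> [2,4]
  8 + 5 + 1 + 3 + 4 + 1 + 8 = 30
(Top row then right column would cost 39.)

30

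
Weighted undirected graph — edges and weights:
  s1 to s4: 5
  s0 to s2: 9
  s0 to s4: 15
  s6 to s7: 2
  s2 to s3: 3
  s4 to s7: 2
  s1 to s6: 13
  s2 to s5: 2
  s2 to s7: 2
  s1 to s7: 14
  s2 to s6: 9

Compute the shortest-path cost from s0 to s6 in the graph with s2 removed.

19

Paths from s0 to s6 avoiding s2:
s0 -> s4 -> s7 -> s1 -> s6: 15 + 2 + 14 + 13 = 44
s0 -> s4 -> s1 -> s7 -> s6: 15 + 5 + 14 + 2 = 36
s0 -> s4 -> s1 -> s6: 15 + 5 + 13 = 33
s0 -> s4 -> s7 -> s6: 15 + 2 + 2 = 19
The minimum is 19.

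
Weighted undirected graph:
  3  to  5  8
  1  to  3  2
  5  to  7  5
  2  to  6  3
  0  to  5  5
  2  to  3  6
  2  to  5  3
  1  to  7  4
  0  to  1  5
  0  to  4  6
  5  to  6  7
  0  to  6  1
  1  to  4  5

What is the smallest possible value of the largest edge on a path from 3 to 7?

4

A few of the 3→7 routes:
3→1→0→5→7: max(2, 5, 5, 5) = 5
3→1→7: max(2, 4) = 4
3→1→0→6→2→5→7: max(2, 5, 1, 3, 3, 5) = 5
The minimum achievable maximum is 4.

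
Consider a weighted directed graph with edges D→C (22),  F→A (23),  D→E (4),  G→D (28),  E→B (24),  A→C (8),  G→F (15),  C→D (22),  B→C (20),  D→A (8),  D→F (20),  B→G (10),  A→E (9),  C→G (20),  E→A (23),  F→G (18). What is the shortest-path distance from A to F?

Checking several routes:
A-C-G-F: 8 + 20 + 15 = 43
A-C-D-F: 8 + 22 + 20 = 50
A-E-B-G-F: 9 + 24 + 10 + 15 = 58
The minimum is 43.

43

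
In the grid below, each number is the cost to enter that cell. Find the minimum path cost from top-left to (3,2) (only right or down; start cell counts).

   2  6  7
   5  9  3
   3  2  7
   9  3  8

23

One optimal route is [0,0]→[1,0]→[2,0]→[2,1]→[3,1]→[3,2].
Its cost is 2 + 5 + 3 + 2 + 3 + 8 = 23.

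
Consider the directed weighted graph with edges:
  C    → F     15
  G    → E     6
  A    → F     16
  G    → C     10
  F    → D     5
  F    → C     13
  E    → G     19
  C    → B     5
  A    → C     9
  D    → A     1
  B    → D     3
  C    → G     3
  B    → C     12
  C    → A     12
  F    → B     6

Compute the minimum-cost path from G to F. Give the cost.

25

Paths from G to F:
G→C→A→F: 10 + 12 + 16 = 38
G→C→B→D→A→F: 10 + 5 + 3 + 1 + 16 = 35
G→C→F: 10 + 15 = 25
The minimum is 25.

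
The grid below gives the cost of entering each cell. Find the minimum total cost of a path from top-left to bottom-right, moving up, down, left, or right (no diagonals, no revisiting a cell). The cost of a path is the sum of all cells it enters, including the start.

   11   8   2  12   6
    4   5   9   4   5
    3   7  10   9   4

One optimal route is [0,0] -> [1,0] -> [1,1] -> [1,2] -> [1,3] -> [1,4] -> [2,4].
Its cost is 11 + 4 + 5 + 9 + 4 + 5 + 4 = 42.

42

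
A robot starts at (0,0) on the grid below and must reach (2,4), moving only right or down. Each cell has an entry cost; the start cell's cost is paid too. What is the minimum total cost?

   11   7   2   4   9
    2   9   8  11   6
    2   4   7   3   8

37

Take (0,0) -> (1,0) -> (2,0) -> (2,1) -> (2,2) -> (2,3) -> (2,4) for a total of 11 + 2 + 2 + 4 + 7 + 3 + 8 = 37.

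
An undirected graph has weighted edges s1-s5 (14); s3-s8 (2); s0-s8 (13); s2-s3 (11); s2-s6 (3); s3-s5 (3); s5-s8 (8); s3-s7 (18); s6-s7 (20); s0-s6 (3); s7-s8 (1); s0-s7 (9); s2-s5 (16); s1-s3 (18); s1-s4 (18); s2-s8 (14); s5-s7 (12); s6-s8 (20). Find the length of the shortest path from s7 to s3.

Checking several routes:
s7 -> s8 -> s3: 1 + 2 = 3
s7 -> s5 -> s3: 12 + 3 = 15
s7 -> s5 -> s8 -> s3: 12 + 8 + 2 = 22
s7 -> s3: 18
s7 -> s8 -> s5 -> s3: 1 + 8 + 3 = 12
Shortest: 3.

3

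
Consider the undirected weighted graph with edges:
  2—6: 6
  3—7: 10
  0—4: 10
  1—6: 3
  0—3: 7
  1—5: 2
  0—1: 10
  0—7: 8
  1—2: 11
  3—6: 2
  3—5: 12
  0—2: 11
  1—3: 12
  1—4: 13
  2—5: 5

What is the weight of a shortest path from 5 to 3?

7

Comparing a few candidate routes:
5 -> 1 -> 6 -> 3: 2 + 3 + 2 = 7
5 -> 2 -> 6 -> 3: 5 + 6 + 2 = 13
5 -> 3: 12
Best route has total 7.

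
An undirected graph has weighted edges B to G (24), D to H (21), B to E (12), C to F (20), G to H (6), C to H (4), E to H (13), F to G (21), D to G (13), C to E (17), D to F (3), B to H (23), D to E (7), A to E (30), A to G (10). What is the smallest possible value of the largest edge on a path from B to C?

13

Some routes from B to C:
B-E-D-G-H-C: max(12, 7, 13, 6, 4) = 13
B-E-H-G-D-F-C: max(12, 13, 6, 13, 3, 20) = 20
B-E-D-F-C: max(12, 7, 3, 20) = 20
B-E-C: max(12, 17) = 17
B-E-H-C: max(12, 13, 4) = 13
Smallest bottleneck: 13.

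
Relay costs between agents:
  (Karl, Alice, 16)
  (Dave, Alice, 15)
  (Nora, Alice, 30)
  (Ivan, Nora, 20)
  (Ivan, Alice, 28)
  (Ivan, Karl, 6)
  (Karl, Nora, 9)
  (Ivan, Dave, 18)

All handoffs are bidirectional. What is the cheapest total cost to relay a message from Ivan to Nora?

15

Comparing a few candidate routes:
Ivan-Nora: 20
Ivan-Karl-Alice-Nora: 6 + 16 + 30 = 52
Ivan-Alice-Karl-Nora: 28 + 16 + 9 = 53
Ivan-Alice-Nora: 28 + 30 = 58
Ivan-Karl-Nora: 6 + 9 = 15
The minimum is 15.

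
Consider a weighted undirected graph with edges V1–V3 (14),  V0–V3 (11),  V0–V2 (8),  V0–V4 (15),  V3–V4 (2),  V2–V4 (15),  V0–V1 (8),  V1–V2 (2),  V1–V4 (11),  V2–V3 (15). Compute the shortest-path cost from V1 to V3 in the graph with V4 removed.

14

Candidate routes:
V1-V0-V2-V3: 8 + 8 + 15 = 31
V1-V2-V3: 2 + 15 = 17
V1-V3: 14
V1-V2-V0-V3: 2 + 8 + 11 = 21
V1-V0-V3: 8 + 11 = 19
Best route has total 14.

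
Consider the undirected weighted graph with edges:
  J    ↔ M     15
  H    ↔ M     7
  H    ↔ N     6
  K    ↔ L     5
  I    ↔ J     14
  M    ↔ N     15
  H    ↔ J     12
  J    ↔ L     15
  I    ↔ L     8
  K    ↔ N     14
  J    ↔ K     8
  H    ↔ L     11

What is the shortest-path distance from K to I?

Checking several routes:
K -> J -> L -> I: 8 + 15 + 8 = 31
K -> L -> J -> I: 5 + 15 + 14 = 34
K -> L -> I: 5 + 8 = 13
K -> J -> I: 8 + 14 = 22
Shortest: 13.

13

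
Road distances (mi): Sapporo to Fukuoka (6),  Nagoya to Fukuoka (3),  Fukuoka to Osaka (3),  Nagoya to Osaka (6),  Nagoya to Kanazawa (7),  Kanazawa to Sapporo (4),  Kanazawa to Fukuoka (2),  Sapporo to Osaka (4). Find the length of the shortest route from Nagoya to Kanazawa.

A few of the Nagoya→Kanazawa routes:
Nagoya - Fukuoka - Sapporo - Kanazawa: 3 + 6 + 4 = 13
Nagoya - Fukuoka - Osaka - Sapporo - Kanazawa: 3 + 3 + 4 + 4 = 14
Nagoya - Osaka - Sapporo - Kanazawa: 6 + 4 + 4 = 14
Nagoya - Kanazawa: 7
Nagoya - Fukuoka - Kanazawa: 3 + 2 = 5
Nagoya - Osaka - Fukuoka - Kanazawa: 6 + 3 + 2 = 11
The minimum is 5 mi.

5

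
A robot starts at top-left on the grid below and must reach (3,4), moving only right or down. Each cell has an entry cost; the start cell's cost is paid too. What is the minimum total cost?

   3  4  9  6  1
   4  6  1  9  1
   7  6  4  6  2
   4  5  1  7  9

Best path: r0c0→r0c1→r0c2→r0c3→r0c4→r1c4→r2c4→r3c4
Cost: 3 + 4 + 9 + 6 + 1 + 1 + 2 + 9 = 35

35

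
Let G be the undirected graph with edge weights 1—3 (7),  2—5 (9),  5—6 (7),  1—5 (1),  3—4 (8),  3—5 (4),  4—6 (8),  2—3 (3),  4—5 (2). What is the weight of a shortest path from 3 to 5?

Some routes from 3 to 5:
3→5: 4
3→1→5: 7 + 1 = 8
3→4→5: 8 + 2 = 10
Shortest: 4.

4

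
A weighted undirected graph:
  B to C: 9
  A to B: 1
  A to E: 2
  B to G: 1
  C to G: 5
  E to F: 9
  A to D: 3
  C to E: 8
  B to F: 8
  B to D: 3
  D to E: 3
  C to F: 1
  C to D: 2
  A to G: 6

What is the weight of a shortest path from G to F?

6

A few of the G→F routes:
G - B - A - E - D - C - F: 1 + 1 + 2 + 3 + 2 + 1 = 10
G - B - F: 1 + 8 = 9
G - C - F: 5 + 1 = 6
G - B - A - D - C - F: 1 + 1 + 3 + 2 + 1 = 8
G - B - D - C - F: 1 + 3 + 2 + 1 = 7
Best route has total 6.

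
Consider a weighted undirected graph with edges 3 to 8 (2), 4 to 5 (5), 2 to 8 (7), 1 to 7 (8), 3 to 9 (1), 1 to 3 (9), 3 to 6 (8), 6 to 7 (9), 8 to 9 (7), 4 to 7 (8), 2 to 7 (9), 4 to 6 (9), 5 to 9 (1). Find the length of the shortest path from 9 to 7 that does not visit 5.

Some routes from 9 to 7 avoiding 5:
9-8-2-7: 7 + 7 + 9 = 23
9-8-3-1-7: 7 + 2 + 9 + 8 = 26
9-3-1-7: 1 + 9 + 8 = 18
9-3-8-2-7: 1 + 2 + 7 + 9 = 19
9-3-6-7: 1 + 8 + 9 = 18
9-8-3-6-7: 7 + 2 + 8 + 9 = 26
The minimum is 18.

18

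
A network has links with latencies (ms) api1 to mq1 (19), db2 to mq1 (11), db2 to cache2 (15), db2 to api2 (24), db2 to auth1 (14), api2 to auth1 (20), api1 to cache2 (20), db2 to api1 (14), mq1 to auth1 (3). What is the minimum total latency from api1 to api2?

38

Comparing a few candidate routes:
api1 - db2 - api2: 14 + 24 = 38
api1 - mq1 - auth1 - api2: 19 + 3 + 20 = 42
api1 - db2 - auth1 - api2: 14 + 14 + 20 = 48
api1 - mq1 - db2 - api2: 19 + 11 + 24 = 54
api1 - db2 - mq1 - auth1 - api2: 14 + 11 + 3 + 20 = 48
Best route has total 38 ms.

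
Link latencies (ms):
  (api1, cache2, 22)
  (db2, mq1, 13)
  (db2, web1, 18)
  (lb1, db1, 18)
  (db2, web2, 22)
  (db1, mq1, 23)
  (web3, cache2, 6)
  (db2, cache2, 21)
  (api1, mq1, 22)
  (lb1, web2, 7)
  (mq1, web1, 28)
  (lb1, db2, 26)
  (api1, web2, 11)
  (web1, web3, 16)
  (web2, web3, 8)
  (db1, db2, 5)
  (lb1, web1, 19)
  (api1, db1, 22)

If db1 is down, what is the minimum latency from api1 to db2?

A few of the api1→db2 routes:
api1 → mq1 → db2: 22 + 13 = 35
api1 → cache2 → db2: 22 + 21 = 43
api1 → web2 → db2: 11 + 22 = 33
Shortest: 33 ms.

33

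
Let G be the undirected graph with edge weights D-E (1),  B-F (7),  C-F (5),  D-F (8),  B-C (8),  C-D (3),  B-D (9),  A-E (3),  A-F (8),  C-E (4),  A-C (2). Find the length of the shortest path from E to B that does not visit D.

12

A few of the E→B routes:
E→C→F→B: 4 + 5 + 7 = 16
E→C→B: 4 + 8 = 12
E→A→F→B: 3 + 8 + 7 = 18
E→A→C→B: 3 + 2 + 8 = 13
E→A→C→F→B: 3 + 2 + 5 + 7 = 17
The minimum is 12.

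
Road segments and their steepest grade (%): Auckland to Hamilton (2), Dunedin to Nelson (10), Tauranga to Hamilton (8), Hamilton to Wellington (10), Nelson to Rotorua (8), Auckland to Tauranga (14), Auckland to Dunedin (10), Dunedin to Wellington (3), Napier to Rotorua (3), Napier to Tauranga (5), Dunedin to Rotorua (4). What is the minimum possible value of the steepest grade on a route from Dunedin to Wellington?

3

Comparing a few candidate routes:
Dunedin-Auckland-Hamilton-Wellington: max(10, 2, 10) = 10
Dunedin-Wellington: max(3) = 3
Dunedin-Rotorua-Napier-Tauranga-Hamilton-Wellington: max(4, 3, 5, 8, 10) = 10
Dunedin-Nelson-Rotorua-Napier-Tauranga-Hamilton-Wellington: max(10, 8, 3, 5, 8, 10) = 10
The minimum achievable maximum is 3%.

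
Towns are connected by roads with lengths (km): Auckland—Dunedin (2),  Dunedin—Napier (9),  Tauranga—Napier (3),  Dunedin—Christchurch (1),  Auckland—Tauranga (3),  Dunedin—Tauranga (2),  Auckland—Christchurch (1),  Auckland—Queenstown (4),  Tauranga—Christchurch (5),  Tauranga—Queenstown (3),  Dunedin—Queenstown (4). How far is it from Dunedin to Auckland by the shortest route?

2

Checking several routes:
Dunedin - Tauranga - Christchurch - Auckland: 2 + 5 + 1 = 8
Dunedin - Christchurch - Auckland: 1 + 1 = 2
Dunedin - Tauranga - Auckland: 2 + 3 = 5
Dunedin - Tauranga - Queenstown - Auckland: 2 + 3 + 4 = 9
Dunedin - Queenstown - Auckland: 4 + 4 = 8
Dunedin - Auckland: 2
Best route has total 2 km.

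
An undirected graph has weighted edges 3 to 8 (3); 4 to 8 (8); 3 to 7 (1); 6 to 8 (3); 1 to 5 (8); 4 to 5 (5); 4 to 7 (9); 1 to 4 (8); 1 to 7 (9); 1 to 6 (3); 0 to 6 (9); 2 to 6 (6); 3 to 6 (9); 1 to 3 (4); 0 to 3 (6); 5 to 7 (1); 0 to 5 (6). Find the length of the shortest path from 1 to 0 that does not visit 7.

Checking several routes:
1 → 6 → 8 → 3 → 0: 3 + 3 + 3 + 6 = 15
1 → 3 → 0: 4 + 6 = 10
1 → 6 → 0: 3 + 9 = 12
1 → 5 → 0: 8 + 6 = 14
The minimum is 10.

10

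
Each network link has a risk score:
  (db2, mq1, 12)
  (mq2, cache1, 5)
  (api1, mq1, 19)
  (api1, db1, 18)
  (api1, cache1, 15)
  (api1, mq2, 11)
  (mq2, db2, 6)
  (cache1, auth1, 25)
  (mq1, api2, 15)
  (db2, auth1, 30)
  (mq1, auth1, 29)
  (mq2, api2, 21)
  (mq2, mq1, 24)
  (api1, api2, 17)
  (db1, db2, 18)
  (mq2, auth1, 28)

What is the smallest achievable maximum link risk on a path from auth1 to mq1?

Some routes from auth1 to mq1:
auth1→cache1→api1→mq2→api2→mq1: max(25, 15, 11, 21, 15) = 25
auth1→cache1→api1→mq1: max(25, 15, 19) = 25
auth1→cache1→api1→mq2→db2→mq1: max(25, 15, 11, 6, 12) = 25
Smallest bottleneck: 25.

25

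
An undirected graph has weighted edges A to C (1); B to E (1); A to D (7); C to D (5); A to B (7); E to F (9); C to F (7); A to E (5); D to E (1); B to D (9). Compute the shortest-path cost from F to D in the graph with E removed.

12

Candidate routes:
F-C-D: 7 + 5 = 12
F-C-A-D: 7 + 1 + 7 = 15
F-C-A-B-D: 7 + 1 + 7 + 9 = 24
Best route has total 12.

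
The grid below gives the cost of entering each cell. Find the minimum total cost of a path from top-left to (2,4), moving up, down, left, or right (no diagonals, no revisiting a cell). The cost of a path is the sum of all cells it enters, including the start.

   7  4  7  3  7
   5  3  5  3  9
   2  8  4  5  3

Path (0,0) → (0,1) → (1,1) → (1,2) → (1,3) → (2,3) → (2,4): 7 + 4 + 3 + 5 + 3 + 5 + 3 = 30.

30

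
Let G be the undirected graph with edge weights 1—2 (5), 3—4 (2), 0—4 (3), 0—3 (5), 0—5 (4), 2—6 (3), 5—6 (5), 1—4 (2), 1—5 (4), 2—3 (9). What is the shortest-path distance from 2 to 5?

Some routes from 2 to 5:
2 → 3 → 4 → 1 → 5: 9 + 2 + 2 + 4 = 17
2 → 1 → 5: 5 + 4 = 9
2 → 1 → 4 → 0 → 5: 5 + 2 + 3 + 4 = 14
2 → 6 → 5: 3 + 5 = 8
The minimum is 8.

8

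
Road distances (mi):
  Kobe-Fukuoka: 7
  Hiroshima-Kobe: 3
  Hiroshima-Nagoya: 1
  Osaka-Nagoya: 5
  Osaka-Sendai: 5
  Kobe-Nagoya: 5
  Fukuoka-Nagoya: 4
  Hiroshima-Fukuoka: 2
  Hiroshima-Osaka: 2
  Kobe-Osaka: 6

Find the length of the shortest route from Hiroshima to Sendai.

A few of the Hiroshima→Sendai routes:
Hiroshima-Osaka-Sendai: 2 + 5 = 7
Hiroshima-Nagoya-Osaka-Sendai: 1 + 5 + 5 = 11
Hiroshima-Kobe-Osaka-Sendai: 3 + 6 + 5 = 14
The minimum is 7 mi.

7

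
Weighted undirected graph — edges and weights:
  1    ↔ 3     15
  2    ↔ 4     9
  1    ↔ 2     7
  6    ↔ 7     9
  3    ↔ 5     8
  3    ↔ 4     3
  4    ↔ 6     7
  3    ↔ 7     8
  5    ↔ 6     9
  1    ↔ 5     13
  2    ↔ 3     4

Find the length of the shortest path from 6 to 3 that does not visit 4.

Paths from 6 to 3 avoiding 4:
6 -> 5 -> 3: 9 + 8 = 17
6 -> 7 -> 3: 9 + 8 = 17
6 -> 5 -> 1 -> 2 -> 3: 9 + 13 + 7 + 4 = 33
6 -> 5 -> 1 -> 3: 9 + 13 + 15 = 37
The minimum is 17.

17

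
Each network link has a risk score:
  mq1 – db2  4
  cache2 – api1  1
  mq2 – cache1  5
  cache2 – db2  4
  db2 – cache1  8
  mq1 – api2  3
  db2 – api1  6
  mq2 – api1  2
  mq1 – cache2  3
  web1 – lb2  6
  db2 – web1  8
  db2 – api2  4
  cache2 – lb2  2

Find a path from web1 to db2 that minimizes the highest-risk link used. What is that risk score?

Checking several routes:
web1 - lb2 - cache2 - mq1 - api2 - db2: max(6, 2, 3, 3, 4) = 6
web1 - lb2 - cache2 - api1 - db2: max(6, 2, 1, 6) = 6
web1 - lb2 - cache2 - db2: max(6, 2, 4) = 6
web1 - lb2 - cache2 - mq1 - db2: max(6, 2, 3, 4) = 6
Smallest bottleneck: 6.

6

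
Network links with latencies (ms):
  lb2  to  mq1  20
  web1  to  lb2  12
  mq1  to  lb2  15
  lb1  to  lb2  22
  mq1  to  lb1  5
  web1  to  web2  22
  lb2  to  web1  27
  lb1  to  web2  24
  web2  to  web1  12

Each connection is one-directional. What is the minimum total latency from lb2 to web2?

49

Candidate routes:
lb2 → mq1 → lb1 → web2: 20 + 5 + 24 = 49
lb2 → web1 → web2: 27 + 22 = 49
The minimum is 49 ms.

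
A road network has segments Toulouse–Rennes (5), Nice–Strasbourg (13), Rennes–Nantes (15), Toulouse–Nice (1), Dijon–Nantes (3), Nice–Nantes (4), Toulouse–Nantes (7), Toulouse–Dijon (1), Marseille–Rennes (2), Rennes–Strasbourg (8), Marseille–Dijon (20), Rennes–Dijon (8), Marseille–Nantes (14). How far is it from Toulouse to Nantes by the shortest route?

4

Some routes from Toulouse to Nantes:
Toulouse - Rennes - Nantes: 5 + 15 = 20
Toulouse - Dijon - Nantes: 1 + 3 = 4
Toulouse - Nantes: 7
Toulouse - Rennes - Dijon - Nantes: 5 + 8 + 3 = 16
Toulouse - Nice - Nantes: 1 + 4 = 5
Toulouse - Rennes - Marseille - Nantes: 5 + 2 + 14 = 21
Shortest: 4.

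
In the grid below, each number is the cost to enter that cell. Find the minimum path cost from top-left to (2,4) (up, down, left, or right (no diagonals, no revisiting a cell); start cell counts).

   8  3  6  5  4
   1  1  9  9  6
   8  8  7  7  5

Best path: (0,0)→(0,1)→(0,2)→(0,3)→(0,4)→(1,4)→(2,4)
Cost: 8 + 3 + 6 + 5 + 4 + 6 + 5 = 37

37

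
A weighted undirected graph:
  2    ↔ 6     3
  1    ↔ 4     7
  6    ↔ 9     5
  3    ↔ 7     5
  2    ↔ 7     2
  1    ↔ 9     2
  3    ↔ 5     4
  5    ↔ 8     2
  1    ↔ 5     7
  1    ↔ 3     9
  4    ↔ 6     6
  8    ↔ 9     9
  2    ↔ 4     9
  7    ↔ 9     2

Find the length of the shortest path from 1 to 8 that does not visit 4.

Comparing a few candidate routes:
1 → 9 → 8: 2 + 9 = 11
1 → 5 → 8: 7 + 2 = 9
1 → 9 → 6 → 2 → 7 → 3 → 5 → 8: 2 + 5 + 3 + 2 + 5 + 4 + 2 = 23
1 → 9 → 7 → 3 → 5 → 8: 2 + 2 + 5 + 4 + 2 = 15
1 → 3 → 7 → 9 → 8: 9 + 5 + 2 + 9 = 25
1 → 3 → 5 → 8: 9 + 4 + 2 = 15
The minimum is 9.

9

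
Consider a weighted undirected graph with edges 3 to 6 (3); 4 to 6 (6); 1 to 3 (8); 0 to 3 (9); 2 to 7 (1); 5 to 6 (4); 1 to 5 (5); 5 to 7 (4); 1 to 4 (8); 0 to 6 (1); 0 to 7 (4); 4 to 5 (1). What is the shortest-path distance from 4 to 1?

Some routes from 4 to 1:
4 -> 5 -> 1: 1 + 5 = 6
4 -> 1: 8
4 -> 6 -> 5 -> 1: 6 + 4 + 5 = 15
Best route has total 6.

6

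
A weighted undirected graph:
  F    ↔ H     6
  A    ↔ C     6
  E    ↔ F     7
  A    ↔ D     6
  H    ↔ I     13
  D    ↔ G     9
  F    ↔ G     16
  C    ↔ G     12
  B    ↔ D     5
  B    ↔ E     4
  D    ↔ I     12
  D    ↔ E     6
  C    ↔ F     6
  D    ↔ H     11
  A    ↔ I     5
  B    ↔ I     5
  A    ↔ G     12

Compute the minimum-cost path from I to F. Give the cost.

16

Checking several routes:
I -> A -> C -> F: 5 + 6 + 6 = 17
I -> H -> F: 13 + 6 = 19
I -> B -> E -> F: 5 + 4 + 7 = 16
I -> B -> D -> E -> F: 5 + 5 + 6 + 7 = 23
I -> A -> D -> E -> F: 5 + 6 + 6 + 7 = 24
Shortest: 16.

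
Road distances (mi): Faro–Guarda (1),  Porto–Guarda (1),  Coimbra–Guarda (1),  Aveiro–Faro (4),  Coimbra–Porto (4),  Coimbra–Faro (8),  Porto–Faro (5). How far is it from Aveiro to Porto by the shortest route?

6

A few of the Aveiro→Porto routes:
Aveiro -> Faro -> Porto: 4 + 5 = 9
Aveiro -> Faro -> Guarda -> Porto: 4 + 1 + 1 = 6
Aveiro -> Faro -> Guarda -> Coimbra -> Porto: 4 + 1 + 1 + 4 = 10
Best route has total 6 mi.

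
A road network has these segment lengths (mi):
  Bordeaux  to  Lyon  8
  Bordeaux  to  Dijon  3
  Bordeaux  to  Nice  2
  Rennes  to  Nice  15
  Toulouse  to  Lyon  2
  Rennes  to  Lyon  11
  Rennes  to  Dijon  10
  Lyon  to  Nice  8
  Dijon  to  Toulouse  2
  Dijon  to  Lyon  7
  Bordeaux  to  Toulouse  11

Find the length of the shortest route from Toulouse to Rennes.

12

A few of the Toulouse→Rennes routes:
Toulouse-Lyon-Dijon-Rennes: 2 + 7 + 10 = 19
Toulouse-Dijon-Lyon-Rennes: 2 + 7 + 11 = 20
Toulouse-Lyon-Rennes: 2 + 11 = 13
Toulouse-Dijon-Rennes: 2 + 10 = 12
The minimum is 12 mi.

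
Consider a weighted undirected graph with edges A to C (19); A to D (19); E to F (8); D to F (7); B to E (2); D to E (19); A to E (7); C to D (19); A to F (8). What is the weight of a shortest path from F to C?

A few of the F→C routes:
F -> A -> C: 8 + 19 = 27
F -> E -> A -> C: 8 + 7 + 19 = 34
F -> D -> C: 7 + 19 = 26
Best route has total 26.

26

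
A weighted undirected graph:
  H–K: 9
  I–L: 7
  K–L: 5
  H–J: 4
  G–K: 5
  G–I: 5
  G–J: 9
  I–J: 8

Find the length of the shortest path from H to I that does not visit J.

Candidate routes:
H→K→L→I: 9 + 5 + 7 = 21
H→K→G→I: 9 + 5 + 5 = 19
The minimum is 19.

19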